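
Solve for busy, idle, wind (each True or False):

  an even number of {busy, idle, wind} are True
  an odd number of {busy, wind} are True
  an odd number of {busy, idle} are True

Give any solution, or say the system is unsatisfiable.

busy: False, idle: True, wind: True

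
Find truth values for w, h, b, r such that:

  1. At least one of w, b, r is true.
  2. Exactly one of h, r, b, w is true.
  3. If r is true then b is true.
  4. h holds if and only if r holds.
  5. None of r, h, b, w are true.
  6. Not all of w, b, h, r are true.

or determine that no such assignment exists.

Case w = True:
  Constraint (5) is violated (w=T) — contradiction.
Case w = False:
  (5) forces r = False.
  (1) with w=F, r=F forces b = True.
  Constraint (5) is violated (b=T) — contradiction.
Both cases fail — unsatisfiable.

UNSATISFIABLE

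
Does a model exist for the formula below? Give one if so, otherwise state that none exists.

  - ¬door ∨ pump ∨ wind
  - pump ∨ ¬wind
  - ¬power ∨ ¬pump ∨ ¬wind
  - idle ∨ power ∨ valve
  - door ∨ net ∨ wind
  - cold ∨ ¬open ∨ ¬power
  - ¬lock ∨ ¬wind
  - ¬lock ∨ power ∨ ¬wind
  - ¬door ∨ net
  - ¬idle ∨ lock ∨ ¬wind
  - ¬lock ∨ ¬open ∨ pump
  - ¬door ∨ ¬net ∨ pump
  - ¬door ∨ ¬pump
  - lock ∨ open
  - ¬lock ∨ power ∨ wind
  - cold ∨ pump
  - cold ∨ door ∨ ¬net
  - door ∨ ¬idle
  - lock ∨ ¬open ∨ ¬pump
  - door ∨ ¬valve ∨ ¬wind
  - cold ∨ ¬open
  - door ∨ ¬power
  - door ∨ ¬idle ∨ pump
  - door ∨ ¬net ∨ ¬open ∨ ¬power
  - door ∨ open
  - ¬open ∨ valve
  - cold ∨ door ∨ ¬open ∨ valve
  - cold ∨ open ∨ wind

valve: True, idle: False, power: False, door: False, lock: False, wind: False, pump: False, cold: True, net: True, open: True

Set valve = True.
Try idle = True:
  (door ∨ ¬idle) forces door = True.
  (¬door ∨ net) forces net = True.
  (¬door ∨ ¬net ∨ pump) forces pump = True.
  clause (¬door ∨ ¬pump) is falsified — backtrack.
So idle = False.
Set power = False.
Set door = False.
  then (door ∨ ¬valve ∨ ¬wind) forces wind = False.
  then (door ∨ open) forces open = True.
  then (door ∨ net ∨ wind) forces net = True.
  then (¬lock ∨ power ∨ wind) forces lock = False.
  then (cold ∨ door ∨ ¬net) forces cold = True.
  then (lock ∨ ¬open ∨ ¬pump) forces pump = False.
All clauses satisfied.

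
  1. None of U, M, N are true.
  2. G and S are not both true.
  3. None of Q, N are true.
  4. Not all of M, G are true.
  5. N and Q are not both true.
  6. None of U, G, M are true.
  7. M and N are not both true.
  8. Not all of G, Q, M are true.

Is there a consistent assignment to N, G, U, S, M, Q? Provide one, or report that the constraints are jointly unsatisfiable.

N=F, G=F, U=F, S=F, M=F, Q=F

  (1) {U, M, N}: 0 true — none ✓
  (2) G=F, S=F — not both ✓
  (3) {Q, N}: 0 true — none ✓
  (4) {M, G}: 0/2 true — not all ✓
  (5) N=F, Q=F — not both ✓
  (6) {U, G, M}: 0 true — none ✓
  (7) M=F, N=F — not both ✓
  (8) {G, Q, M}: 0/3 true — not all ✓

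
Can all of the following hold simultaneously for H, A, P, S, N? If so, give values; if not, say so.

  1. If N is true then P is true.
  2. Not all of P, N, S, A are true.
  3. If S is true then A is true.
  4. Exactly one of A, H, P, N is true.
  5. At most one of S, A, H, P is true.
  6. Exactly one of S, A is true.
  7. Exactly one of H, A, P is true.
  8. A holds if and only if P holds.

Case A = True:
  (4) with A=T forces H = False.
  (4) with A=T forces P = False.
  Constraint (8) is violated (A=T, P=F) — contradiction.
Case A = False:
  (3) with A=F forces S = False.
  Constraint (6) is violated (S=F, A=F) — contradiction.
Both cases fail — unsatisfiable.

No satisfying assignment exists.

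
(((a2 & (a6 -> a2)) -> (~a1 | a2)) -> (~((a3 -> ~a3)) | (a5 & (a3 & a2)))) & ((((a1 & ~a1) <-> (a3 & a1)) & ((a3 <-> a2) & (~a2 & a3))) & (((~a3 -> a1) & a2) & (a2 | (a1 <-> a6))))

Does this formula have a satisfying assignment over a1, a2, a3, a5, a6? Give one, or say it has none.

Case a2 = True: the conjunct ~a2 is False.
Case a2 = False: the conjunct a2 is False.
Both cases fail — unsatisfiable.

No satisfying assignment exists.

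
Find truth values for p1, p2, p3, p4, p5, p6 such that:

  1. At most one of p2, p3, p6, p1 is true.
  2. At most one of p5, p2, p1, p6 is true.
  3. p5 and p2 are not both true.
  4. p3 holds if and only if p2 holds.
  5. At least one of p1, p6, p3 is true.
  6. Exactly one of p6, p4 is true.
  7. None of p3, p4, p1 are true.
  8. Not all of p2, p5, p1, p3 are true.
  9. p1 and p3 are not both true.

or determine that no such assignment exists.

p1 = False, p2 = False, p3 = False, p4 = False, p5 = False, p6 = True

  (1) {p2, p3, p6, p1}: 1 true — at most one ✓
  (2) {p5, p2, p1, p6}: 1 true — at most one ✓
  (3) p5=F, p2=F — not both ✓
  (4) p3=F, p2=F — same ✓
  (5) {p1, p6, p3}: 1 true — at least one ✓
  (6) {p6, p4}: 1 true — exactly one ✓
  (7) {p3, p4, p1}: 0 true — none ✓
  (8) {p2, p5, p1, p3}: 0/4 true — not all ✓
  (9) p1=F, p3=F — not both ✓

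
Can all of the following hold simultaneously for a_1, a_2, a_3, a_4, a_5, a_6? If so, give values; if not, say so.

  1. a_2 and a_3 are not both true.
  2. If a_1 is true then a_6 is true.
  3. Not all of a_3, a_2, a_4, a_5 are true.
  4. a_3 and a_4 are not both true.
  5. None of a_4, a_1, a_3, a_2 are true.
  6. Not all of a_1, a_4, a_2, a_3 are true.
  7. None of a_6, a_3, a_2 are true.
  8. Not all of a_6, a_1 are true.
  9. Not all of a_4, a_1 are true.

a_1=F; a_2=F; a_3=F; a_4=F; a_5=F; a_6=F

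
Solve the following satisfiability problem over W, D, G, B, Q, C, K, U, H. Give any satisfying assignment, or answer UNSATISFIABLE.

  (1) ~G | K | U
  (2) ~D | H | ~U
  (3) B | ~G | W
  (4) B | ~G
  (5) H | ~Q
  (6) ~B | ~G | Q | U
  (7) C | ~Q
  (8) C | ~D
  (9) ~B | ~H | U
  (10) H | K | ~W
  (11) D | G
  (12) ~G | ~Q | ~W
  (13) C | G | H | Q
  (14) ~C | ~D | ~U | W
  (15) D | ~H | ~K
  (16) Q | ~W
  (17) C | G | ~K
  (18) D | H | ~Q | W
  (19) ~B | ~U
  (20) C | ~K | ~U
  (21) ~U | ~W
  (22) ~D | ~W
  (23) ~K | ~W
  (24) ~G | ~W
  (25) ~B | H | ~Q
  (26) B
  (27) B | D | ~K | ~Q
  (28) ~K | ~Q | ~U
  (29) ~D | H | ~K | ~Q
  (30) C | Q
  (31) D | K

Unit clause (B) forces B = True.
In (~B | ~U) only ~U is left, so U = False.
In (~B | ~H | U) only ~H is left, so H = False.
In (~B | H | ~Q) only ~Q is left, so Q = False.
In (C | Q) only C is left, so C = True.
In (~B | ~G | Q | U) only ~G is left, so G = False.
In (D | G) only D is left, so D = True.
In (Q | ~W) only ~W is left, so W = False.
Set K = False.
All clauses satisfied.

W: False; D: True; G: False; B: True; Q: False; C: True; K: False; U: False; H: False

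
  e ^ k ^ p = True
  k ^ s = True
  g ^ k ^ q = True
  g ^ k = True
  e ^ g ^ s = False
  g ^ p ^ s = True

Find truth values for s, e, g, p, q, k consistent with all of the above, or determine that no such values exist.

s: True; e: False; g: True; p: True; q: False; k: False

e ^ k ^ p = F ^ F ^ T = True ✓
k ^ s = F ^ T = True ✓
g ^ k ^ q = T ^ F ^ F = True ✓
g ^ k = T ^ F = True ✓
e ^ g ^ s = F ^ T ^ T = False ✓
g ^ p ^ s = T ^ T ^ T = True ✓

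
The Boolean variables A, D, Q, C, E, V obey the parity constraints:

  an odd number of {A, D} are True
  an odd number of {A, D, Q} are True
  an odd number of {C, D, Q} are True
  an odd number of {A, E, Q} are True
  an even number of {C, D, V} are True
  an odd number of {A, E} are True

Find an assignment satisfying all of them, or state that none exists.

A = True, D = False, Q = False, C = True, E = False, V = True

{A, D}: 1 true → odd ✓
{A, D, Q}: 1 true → odd ✓
{C, D, Q}: 1 true → odd ✓
{A, E, Q}: 1 true → odd ✓
{C, D, V}: 2 true → even ✓
{A, E}: 1 true → odd ✓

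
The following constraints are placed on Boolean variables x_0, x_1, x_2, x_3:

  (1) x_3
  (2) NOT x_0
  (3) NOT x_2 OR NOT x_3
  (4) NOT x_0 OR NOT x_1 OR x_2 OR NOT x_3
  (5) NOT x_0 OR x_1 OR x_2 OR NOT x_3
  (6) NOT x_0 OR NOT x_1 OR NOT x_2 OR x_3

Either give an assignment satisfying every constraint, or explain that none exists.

x_0 = False, x_1 = False, x_2 = False, x_3 = True

Unit clause (x_3) forces x_3 = True.
Unit clause (NOT x_0) forces x_0 = False.
In (NOT x_2 OR NOT x_3) only NOT x_2 is left, so x_2 = False.
Set x_1 = False.
All clauses satisfied.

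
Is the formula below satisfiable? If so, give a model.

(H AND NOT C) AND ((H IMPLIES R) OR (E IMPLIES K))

R = True, C = False, E = False, K = True, H = True

  H AND NOT C = True
    NOT C = True
  (H IMPLIES R) OR (E IMPLIES K) = True
    H IMPLIES R = True
    E IMPLIES K = True
Both conjuncts True, so the formula holds.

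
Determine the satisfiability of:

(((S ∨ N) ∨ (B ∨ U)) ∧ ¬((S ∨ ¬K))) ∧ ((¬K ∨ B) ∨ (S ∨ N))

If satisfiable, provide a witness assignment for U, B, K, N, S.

U=F; B=F; K=T; N=T; S=F

  ((S ∨ N) ∨ (B ∨ U)) ∧ ¬((S ∨ ¬K)) = True
    (S ∨ N) ∨ (B ∨ U) = True
      S ∨ N = True
      B ∨ U = False
    ¬((S ∨ ¬K)) = True
      S ∨ ¬K = False
        ¬K = False
  (¬K ∨ B) ∨ (S ∨ N) = True
    ¬K ∨ B = False
      ¬K = False
    S ∨ N = True
Both conjuncts True, so the formula holds.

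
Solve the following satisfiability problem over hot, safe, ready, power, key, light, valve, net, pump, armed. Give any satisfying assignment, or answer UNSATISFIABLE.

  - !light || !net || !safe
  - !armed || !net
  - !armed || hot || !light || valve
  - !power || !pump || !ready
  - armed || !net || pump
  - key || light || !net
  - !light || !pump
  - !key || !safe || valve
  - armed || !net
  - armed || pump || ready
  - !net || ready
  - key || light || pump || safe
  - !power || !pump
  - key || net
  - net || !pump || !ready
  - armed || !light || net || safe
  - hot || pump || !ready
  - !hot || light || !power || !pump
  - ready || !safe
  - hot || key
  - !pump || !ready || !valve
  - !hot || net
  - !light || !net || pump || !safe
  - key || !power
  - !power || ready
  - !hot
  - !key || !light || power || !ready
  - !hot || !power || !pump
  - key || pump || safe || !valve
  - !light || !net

Unit clause (!hot) forces hot = False.
In (hot || key) only key is left, so key = True.
Try safe = True:
  (!key || !safe || valve) forces valve = True.
  (ready || !safe) forces ready = True.
  (hot || pump || !ready) forces pump = True.
  clause (!pump || !ready || !valve) is falsified — backtrack.
So safe = False.
Set ready = False.
  then (!net || ready) forces net = False.
  then (!power || ready) forces power = False.
Set light = False.
Set valve = False.
Set pump = True.
Set armed = False.
All clauses satisfied.

hot = False, safe = False, ready = False, power = False, key = True, light = False, valve = False, net = False, pump = True, armed = False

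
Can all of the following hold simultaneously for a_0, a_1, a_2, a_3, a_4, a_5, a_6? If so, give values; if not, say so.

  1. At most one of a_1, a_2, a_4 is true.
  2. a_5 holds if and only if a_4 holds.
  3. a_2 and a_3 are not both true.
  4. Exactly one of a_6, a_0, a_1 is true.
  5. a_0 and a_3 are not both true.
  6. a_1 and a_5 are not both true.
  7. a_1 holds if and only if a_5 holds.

a_0 = True; a_1 = False; a_2 = False; a_3 = False; a_4 = False; a_5 = False; a_6 = False

  (1) {a_1, a_2, a_4}: 0 true — at most one ✓
  (2) a_5=F, a_4=F — same ✓
  (3) a_2=F, a_3=F — not both ✓
  (4) {a_6, a_0, a_1}: 1 true — exactly one ✓
  (5) a_0=T, a_3=F — not both ✓
  (6) a_1=F, a_5=F — not both ✓
  (7) a_1=F, a_5=F — same ✓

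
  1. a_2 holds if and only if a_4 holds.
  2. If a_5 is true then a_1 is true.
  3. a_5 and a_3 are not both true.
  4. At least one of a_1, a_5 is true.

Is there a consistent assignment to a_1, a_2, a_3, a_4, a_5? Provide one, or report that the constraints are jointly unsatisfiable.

a_1 = True, a_2 = False, a_3 = True, a_4 = False, a_5 = False

  (1) a_2=F, a_4=F — same ✓
  (2) a_5=F ⇒ a_1: vacuous ✓
  (3) a_5=F, a_3=T — not both ✓
  (4) {a_1, a_5}: 1 true — at least one ✓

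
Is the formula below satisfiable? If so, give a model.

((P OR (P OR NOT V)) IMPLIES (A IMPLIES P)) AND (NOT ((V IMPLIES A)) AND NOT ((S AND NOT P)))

V = True; A = False; P = True; S = True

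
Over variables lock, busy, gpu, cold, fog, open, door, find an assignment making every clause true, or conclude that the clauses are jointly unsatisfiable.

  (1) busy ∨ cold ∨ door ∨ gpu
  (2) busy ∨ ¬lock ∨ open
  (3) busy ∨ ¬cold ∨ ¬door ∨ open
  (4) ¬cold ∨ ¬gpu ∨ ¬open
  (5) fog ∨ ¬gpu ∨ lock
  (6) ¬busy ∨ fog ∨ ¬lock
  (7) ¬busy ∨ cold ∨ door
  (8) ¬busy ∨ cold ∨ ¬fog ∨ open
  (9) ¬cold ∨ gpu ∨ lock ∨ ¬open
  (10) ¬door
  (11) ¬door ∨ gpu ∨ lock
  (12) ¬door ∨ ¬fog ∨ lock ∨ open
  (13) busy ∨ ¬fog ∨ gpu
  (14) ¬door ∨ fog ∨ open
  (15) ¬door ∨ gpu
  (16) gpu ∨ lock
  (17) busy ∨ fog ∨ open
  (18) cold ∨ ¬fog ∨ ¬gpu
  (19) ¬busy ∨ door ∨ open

lock = True, busy = True, gpu = False, cold = True, fog = True, open = True, door = False

Unit clause (¬door) forces door = False.
Set lock = True.
Set busy = True.
  then (¬busy ∨ fog ∨ ¬lock) forces fog = True.
  then (¬busy ∨ cold ∨ door) forces cold = True.
  then (¬busy ∨ door ∨ open) forces open = True.
  then (¬cold ∨ ¬gpu ∨ ¬open) forces gpu = False.
All clauses satisfied.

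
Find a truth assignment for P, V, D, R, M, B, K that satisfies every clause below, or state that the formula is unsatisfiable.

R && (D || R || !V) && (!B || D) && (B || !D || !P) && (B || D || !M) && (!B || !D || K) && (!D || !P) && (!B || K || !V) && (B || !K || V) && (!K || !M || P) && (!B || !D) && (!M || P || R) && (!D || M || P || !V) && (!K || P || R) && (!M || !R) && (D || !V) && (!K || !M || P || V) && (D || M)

Unit clause (R) forces R = True.
In (!M || !R) only !M is left, so M = False.
In (D || M) only D is left, so D = True.
In (!D || !P) only !P is left, so P = False.
In (!B || !D) only !B is left, so B = False.
In (!D || M || P || !V) only !V is left, so V = False.
In (B || !K || V) only !K is left, so K = False.
All clauses satisfied.

P=F, V=F, D=T, R=T, M=F, B=F, K=F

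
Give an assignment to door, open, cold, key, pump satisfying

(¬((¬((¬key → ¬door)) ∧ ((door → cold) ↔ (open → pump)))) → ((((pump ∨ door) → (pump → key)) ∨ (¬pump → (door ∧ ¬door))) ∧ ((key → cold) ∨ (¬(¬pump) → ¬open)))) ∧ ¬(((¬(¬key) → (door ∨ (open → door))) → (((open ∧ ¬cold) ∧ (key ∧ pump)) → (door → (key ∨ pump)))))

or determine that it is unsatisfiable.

The conjunct ¬(((¬(¬key) → (door ∨ (open → door))) → (((open ∧ ¬cold) ∧ (key ∧ pump)) → (door → (key ∨ pump))))) is unsatisfiable on its own:
  key = True: this becomes ¬(((door ∨ (open → door)) → True)) = False.
  key = False: this becomes ¬((True → True)) = False.
So the whole conjunction is unsatisfiable.

UNSATISFIABLE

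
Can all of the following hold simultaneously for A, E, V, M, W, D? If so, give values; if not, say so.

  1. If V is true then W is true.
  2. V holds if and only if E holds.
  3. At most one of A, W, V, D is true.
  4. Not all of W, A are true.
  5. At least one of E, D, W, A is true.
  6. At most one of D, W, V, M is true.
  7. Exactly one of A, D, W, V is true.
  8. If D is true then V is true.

A=F, E=F, V=F, M=F, W=T, D=F

  (1) V=F ⇒ W: vacuous ✓
  (2) V=F, E=F — same ✓
  (3) {A, W, V, D}: 1 true — at most one ✓
  (4) {W, A}: 1/2 true — not all ✓
  (5) {E, D, W, A}: 1 true — at least one ✓
  (6) {D, W, V, M}: 1 true — at most one ✓
  (7) {A, D, W, V}: 1 true — exactly one ✓
  (8) D=F ⇒ V: vacuous ✓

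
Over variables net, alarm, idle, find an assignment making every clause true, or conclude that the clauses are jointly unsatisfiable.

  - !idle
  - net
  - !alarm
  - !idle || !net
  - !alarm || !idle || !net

net = True, alarm = False, idle = False

Unit clause (!idle) forces idle = False.
Unit clause (net) forces net = True.
Unit clause (!alarm) forces alarm = False.
Check each clause:
  (!idle): !idle holds.
  (net): net holds.
  (!alarm): !alarm holds.
  (!idle || !net): !idle holds.
  (!alarm || !idle || !net): !alarm holds.
All clauses satisfied.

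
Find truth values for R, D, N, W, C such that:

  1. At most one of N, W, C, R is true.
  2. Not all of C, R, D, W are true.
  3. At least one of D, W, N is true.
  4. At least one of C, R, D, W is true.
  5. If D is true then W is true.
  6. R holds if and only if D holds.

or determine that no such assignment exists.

R = False, D = False, N = False, W = True, C = False

  (1) {N, W, C, R}: 1 true — at most one ✓
  (2) {C, R, D, W}: 1/4 true — not all ✓
  (3) {D, W, N}: 1 true — at least one ✓
  (4) {C, R, D, W}: 1 true — at least one ✓
  (5) D=F ⇒ W: vacuous ✓
  (6) R=F, D=F — same ✓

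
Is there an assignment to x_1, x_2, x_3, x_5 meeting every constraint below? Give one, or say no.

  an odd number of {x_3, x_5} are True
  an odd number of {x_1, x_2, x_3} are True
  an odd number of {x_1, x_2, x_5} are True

Adding constraints 1, 2, 3 mod 2: every variable appears an even number of times on the left, so the left side is 0.
But the right sides sum to 1 (mod 2). 0 ≠ 1 — the system is inconsistent.

UNSATISFIABLE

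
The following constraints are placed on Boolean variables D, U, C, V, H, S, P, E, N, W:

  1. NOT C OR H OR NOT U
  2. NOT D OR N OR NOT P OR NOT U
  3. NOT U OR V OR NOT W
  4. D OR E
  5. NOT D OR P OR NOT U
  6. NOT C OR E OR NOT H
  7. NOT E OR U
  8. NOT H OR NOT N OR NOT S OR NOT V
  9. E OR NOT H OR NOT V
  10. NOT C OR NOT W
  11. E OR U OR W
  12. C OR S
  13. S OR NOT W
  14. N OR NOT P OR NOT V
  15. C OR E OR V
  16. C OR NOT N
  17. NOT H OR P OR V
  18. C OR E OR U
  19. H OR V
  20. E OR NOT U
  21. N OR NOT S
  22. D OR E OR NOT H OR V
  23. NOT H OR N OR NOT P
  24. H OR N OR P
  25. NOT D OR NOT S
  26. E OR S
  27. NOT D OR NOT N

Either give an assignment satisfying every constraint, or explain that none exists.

D = False, U = True, C = True, V = True, H = True, S = False, P = False, E = True, N = False, W = False

Set D = False.
  then (D OR E) forces E = True.
  then (NOT E OR U) forces U = True.
Try C = False:
  (C OR S) forces S = True.
  (C OR NOT N) forces N = False.
  clause (N OR NOT S) is falsified — backtrack.
So C = True.
  then (NOT C OR H OR NOT U) forces H = True.
  then (NOT C OR NOT W) forces W = False.
Set V = True.
Set S = False.
Set P = False.
Set N = False.
All clauses satisfied.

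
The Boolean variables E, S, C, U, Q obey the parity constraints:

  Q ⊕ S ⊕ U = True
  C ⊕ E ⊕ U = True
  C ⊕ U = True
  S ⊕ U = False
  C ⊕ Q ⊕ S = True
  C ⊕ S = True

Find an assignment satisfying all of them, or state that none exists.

Unsatisfiable — no assignment works.

Adding constraints 1, 3, 5 mod 2: every variable appears an even number of times on the left, so the left side is 0.
But the right sides sum to 1 (mod 2). 0 ≠ 1 — the system is inconsistent.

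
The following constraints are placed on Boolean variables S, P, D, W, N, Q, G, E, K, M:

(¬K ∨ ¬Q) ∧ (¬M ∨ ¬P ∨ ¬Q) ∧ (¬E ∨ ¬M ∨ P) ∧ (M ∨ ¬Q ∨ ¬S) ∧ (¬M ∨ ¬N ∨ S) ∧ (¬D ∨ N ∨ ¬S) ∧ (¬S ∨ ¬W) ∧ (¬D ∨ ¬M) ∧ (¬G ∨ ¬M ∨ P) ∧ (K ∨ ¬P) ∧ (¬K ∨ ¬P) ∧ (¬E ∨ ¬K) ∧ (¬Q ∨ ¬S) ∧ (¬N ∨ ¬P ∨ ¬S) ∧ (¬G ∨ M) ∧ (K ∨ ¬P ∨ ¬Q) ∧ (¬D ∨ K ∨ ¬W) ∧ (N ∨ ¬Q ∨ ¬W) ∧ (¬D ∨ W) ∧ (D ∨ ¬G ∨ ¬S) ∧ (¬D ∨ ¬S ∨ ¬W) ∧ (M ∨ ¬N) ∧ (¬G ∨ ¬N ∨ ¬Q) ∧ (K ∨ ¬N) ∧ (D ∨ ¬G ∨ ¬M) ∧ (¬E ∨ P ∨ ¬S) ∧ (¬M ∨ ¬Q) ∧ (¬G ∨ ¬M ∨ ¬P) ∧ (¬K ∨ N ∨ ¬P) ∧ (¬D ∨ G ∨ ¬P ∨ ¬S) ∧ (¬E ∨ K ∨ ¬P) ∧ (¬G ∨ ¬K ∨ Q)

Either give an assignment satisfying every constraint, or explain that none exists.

Set S = False.
Try P = True:
  (K ∨ ¬P) forces K = True.
  clause (¬K ∨ ¬P) is falsified — backtrack.
So P = False.
Set D = False.
Set W = False.
Set N = False.
Set Q = False.
Try G = True:
  (¬G ∨ ¬M ∨ P) forces M = False.
  clause (¬G ∨ M) is falsified — backtrack.
So G = False.
Set E = False.
Set K = False.
Set M = False.
All clauses satisfied.

S=F, P=F, D=F, W=F, N=F, Q=F, G=F, E=F, K=F, M=F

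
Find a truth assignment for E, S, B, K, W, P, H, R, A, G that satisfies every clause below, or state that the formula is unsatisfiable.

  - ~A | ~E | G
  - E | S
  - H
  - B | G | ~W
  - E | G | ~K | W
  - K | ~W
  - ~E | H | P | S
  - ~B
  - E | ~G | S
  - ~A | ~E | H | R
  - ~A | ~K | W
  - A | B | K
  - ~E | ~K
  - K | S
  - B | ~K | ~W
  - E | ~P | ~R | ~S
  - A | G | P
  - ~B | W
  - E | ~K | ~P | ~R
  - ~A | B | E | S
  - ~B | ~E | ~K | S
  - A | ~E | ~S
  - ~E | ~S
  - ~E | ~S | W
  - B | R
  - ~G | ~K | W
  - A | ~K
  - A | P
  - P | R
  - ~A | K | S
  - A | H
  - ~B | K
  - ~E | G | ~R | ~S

E=F, S=T, B=F, K=F, W=F, P=F, H=T, R=T, A=T, G=T

Unit clause (H) forces H = True.
Unit clause (~B) forces B = False.
In (B | R) only R is left, so R = True.
Set E = False.
  then (E | S) forces S = True.
  then (E | ~P | ~R | ~S) forces P = False.
  then (A | P) forces A = True.
Try K = True:
  (~A | ~K | W) forces W = True.
  clause (B | ~K | ~W) is falsified — backtrack.
So K = False.
  then (K | ~W) forces W = False.
Set G = True.
All clauses satisfied.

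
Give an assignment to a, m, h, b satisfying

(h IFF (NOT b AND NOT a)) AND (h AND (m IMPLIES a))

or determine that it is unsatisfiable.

a=F; m=F; h=T; b=F

  h IFF (NOT b AND NOT a) = True
    NOT b AND NOT a = True
      NOT b = True
      NOT a = True
  h AND (m IMPLIES a) = True
    m IMPLIES a = True
Both conjuncts True, so the formula holds.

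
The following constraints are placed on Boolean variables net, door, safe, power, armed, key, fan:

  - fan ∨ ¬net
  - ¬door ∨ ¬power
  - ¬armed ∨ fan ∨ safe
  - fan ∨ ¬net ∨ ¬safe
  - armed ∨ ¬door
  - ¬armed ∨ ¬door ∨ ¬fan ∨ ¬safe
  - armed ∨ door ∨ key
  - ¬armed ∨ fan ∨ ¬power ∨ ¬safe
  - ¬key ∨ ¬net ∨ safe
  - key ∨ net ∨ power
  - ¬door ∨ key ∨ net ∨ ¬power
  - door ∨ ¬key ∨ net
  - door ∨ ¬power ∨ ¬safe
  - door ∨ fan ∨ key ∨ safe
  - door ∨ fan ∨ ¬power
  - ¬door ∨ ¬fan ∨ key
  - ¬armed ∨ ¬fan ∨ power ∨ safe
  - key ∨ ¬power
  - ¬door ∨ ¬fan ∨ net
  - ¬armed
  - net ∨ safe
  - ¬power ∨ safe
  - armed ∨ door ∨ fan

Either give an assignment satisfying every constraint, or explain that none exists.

Unit clause (¬armed) forces armed = False.
In (armed ∨ ¬door) only ¬door is left, so door = False.
In (armed ∨ door ∨ key) only key is left, so key = True.
In (door ∨ ¬key ∨ net) only net is left, so net = True.
In (armed ∨ door ∨ fan) only fan is left, so fan = True.
In (¬key ∨ ¬net ∨ safe) only safe is left, so safe = True.
In (door ∨ ¬power ∨ ¬safe) only ¬power is left, so power = False.
All clauses satisfied.

net = True, door = False, safe = True, power = False, armed = False, key = True, fan = True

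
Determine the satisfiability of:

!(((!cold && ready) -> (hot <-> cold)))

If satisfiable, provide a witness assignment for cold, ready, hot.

cold = False, ready = True, hot = True

  !(((!cold && ready) -> (hot <-> cold))) = True
    (!cold && ready) -> (hot <-> cold) = False
      !cold && ready = True
        !cold = True
      hot <-> cold = False
The formula evaluates to True.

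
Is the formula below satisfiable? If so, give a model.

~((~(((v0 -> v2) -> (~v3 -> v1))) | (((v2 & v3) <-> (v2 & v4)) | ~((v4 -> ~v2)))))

v0 = True; v1 = False; v2 = True; v3 = True; v4 = False

  ~((~(((v0 -> v2) -> (~v3 -> v1))) | (((v2 & v3) <-> (v2 & v4)) | ~((v4 -> ~v2))))) = True
    ~(((v0 -> v2) -> (~v3 -> v1))) | (((v2 & v3) <-> (v2 & v4)) | ~((v4 -> ~v2))) = False
      ~(((v0 -> v2) -> (~v3 -> v1))) = False
        (v0 -> v2) -> (~v3 -> v1) = True
          v0 -> v2 = True
          ~v3 -> v1 = True
            ~v3 = False
      ((v2 & v3) <-> (v2 & v4)) | ~((v4 -> ~v2)) = False
        (v2 & v3) <-> (v2 & v4) = False
          v2 & v3 = True
          v2 & v4 = False
        ~((v4 -> ~v2)) = False
          v4 -> ~v2 = True
            ~v2 = False
The formula evaluates to True.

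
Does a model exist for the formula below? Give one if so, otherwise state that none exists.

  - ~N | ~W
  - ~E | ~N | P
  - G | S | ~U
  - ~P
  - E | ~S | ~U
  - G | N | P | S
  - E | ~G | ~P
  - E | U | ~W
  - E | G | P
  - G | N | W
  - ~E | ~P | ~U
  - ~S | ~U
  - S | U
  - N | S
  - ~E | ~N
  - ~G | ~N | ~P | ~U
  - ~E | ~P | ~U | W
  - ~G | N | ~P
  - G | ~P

E = False, G = True, P = False, N = True, S = True, U = False, W = False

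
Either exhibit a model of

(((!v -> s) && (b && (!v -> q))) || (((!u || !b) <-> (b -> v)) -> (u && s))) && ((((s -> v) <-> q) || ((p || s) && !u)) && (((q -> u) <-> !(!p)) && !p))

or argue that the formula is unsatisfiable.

b = True; v = True; u = False; p = False; q = True; s = True

  ((!v -> s) && (b && (!v -> q))) || (((!u || !b) <-> (b -> v)) -> (u && s)) = True
    (!v -> s) && (b && (!v -> q)) = True
      !v -> s = True
        !v = False
      b && (!v -> q) = True
        !v -> q = True
          !v = False
    ((!u || !b) <-> (b -> v)) -> (u && s) = False
      (!u || !b) <-> (b -> v) = True
        !u || !b = True
          !u = True
          !b = False
        b -> v = True
      u && s = False
  (((s -> v) <-> q) || ((p || s) && !u)) && (((q -> u) <-> !(!p)) && !p) = True
    ((s -> v) <-> q) || ((p || s) && !u) = True
      (s -> v) <-> q = True
        s -> v = True
      (p || s) && !u = True
        p || s = True
        !u = True
    ((q -> u) <-> !(!p)) && !p = True
      (q -> u) <-> !(!p) = True
        q -> u = False
        !(!p) = False
          !p = True
      !p = True
Both conjuncts True, so the formula holds.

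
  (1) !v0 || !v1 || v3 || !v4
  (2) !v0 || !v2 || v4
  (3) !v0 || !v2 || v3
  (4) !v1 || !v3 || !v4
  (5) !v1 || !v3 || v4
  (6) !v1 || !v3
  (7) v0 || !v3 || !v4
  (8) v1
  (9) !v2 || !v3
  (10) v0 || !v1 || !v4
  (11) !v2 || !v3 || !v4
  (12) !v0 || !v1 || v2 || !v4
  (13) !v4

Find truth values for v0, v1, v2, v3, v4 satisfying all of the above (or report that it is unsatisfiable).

v0: True; v1: True; v2: False; v3: False; v4: False

Unit clause (v1) forces v1 = True.
Unit clause (!v4) forces v4 = False.
In (!v1 || !v3 || v4) only !v3 is left, so v3 = False.
Set v0 = True.
  then (!v0 || !v2 || v4) forces v2 = False.
All clauses satisfied.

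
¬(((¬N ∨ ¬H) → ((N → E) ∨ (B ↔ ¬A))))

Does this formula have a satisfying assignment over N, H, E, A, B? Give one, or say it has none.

N=T; H=F; E=F; A=F; B=F

  ¬(((¬N ∨ ¬H) → ((N → E) ∨ (B ↔ ¬A)))) = True
    (¬N ∨ ¬H) → ((N → E) ∨ (B ↔ ¬A)) = False
      ¬N ∨ ¬H = True
        ¬N = False
        ¬H = True
      (N → E) ∨ (B ↔ ¬A) = False
        N → E = False
        B ↔ ¬A = False
          ¬A = True
The formula evaluates to True.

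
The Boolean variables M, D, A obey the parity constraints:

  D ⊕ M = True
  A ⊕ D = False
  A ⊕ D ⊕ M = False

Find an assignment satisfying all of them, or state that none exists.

M = False, D = True, A = True

D ⊕ M = T ⊕ F = True ✓
A ⊕ D = T ⊕ T = False ✓
A ⊕ D ⊕ M = T ⊕ T ⊕ F = False ✓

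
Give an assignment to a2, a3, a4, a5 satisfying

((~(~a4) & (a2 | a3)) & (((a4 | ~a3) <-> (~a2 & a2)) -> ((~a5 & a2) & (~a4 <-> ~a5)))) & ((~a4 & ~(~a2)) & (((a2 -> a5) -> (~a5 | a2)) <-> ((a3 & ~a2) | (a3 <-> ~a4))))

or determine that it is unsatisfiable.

Case a4 = True: the conjunct ~a4 is False.
Case a4 = False: the conjunct ~(~a4) becomes ~(~False) = False.
Both cases fail — unsatisfiable.

No satisfying assignment exists.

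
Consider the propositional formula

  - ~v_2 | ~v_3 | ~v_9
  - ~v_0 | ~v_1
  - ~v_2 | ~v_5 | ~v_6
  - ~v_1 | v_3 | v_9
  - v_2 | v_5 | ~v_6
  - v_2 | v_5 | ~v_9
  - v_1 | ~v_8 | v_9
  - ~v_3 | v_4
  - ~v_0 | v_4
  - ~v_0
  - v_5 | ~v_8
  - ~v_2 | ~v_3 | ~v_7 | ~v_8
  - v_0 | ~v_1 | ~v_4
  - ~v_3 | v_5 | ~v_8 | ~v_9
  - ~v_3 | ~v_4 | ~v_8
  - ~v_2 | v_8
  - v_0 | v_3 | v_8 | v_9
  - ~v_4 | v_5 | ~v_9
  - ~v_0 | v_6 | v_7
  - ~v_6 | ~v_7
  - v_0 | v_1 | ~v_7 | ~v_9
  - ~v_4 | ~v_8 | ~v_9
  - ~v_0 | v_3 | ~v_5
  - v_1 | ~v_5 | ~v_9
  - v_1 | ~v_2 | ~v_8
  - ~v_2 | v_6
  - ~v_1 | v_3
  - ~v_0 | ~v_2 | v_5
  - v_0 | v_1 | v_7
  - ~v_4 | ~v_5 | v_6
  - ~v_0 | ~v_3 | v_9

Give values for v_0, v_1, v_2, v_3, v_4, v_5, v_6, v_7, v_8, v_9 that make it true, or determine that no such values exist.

Unit clause (~v_0) forces v_0 = False.
Try v_1 = True:
  (v_0 | ~v_1 | ~v_4) forces v_4 = False.
  (~v_3 | v_4) forces v_3 = False.
  clause (~v_1 | v_3) is falsified — backtrack.
So v_1 = False.
  then (v_0 | v_1 | v_7) forces v_7 = True.
  then (~v_6 | ~v_7) forces v_6 = False.
  then (v_0 | v_1 | ~v_7 | ~v_9) forces v_9 = False.
  then (~v_2 | v_6) forces v_2 = False.
  then (v_1 | ~v_8 | v_9) forces v_8 = False.
  then (v_0 | v_3 | v_8 | v_9) forces v_3 = True.
  then (~v_3 | v_4) forces v_4 = True.
  then (~v_4 | ~v_5 | v_6) forces v_5 = False.
All clauses satisfied.

v_0=F, v_1=F, v_2=F, v_3=T, v_4=T, v_5=F, v_6=F, v_7=T, v_8=F, v_9=F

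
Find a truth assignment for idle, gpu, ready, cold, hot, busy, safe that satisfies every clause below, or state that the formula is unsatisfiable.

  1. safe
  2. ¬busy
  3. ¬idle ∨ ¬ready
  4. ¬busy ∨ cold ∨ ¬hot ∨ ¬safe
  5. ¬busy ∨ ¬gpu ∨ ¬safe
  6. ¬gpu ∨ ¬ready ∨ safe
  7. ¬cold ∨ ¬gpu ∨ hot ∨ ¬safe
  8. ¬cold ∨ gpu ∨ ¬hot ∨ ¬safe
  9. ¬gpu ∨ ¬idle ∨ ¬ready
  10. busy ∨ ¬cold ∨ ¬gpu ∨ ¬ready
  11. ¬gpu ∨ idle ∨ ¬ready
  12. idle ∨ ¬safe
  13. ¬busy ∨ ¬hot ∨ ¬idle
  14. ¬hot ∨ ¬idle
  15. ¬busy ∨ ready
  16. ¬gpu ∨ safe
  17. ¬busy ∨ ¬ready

idle=T, gpu=T, ready=F, cold=F, hot=F, busy=F, safe=T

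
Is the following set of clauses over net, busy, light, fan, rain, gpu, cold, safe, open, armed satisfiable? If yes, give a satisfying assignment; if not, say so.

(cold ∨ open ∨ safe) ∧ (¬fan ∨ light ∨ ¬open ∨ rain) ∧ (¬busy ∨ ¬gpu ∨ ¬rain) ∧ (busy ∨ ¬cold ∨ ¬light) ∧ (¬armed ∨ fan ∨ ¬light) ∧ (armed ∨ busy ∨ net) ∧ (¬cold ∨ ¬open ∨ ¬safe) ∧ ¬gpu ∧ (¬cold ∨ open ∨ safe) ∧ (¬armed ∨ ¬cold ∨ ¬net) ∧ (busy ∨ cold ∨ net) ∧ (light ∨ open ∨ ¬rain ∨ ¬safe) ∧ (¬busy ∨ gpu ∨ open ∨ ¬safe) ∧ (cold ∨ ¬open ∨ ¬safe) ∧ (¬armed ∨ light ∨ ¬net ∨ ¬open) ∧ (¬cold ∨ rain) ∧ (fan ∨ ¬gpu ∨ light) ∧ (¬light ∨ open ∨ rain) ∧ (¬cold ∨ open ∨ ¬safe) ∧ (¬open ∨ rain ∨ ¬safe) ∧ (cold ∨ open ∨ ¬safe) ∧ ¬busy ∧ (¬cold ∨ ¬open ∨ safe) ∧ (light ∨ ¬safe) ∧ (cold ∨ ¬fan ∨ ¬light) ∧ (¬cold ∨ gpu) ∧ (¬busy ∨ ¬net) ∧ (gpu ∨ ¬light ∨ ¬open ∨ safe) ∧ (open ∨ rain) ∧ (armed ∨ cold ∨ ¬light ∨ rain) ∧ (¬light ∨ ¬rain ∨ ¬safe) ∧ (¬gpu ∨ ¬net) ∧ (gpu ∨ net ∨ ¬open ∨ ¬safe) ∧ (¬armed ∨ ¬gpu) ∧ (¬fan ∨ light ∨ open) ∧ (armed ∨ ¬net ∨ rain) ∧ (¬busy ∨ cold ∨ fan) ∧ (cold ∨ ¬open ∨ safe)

Case busy = True:
  Clause (¬busy) is falsified — contradiction.
Case busy = False:
  (¬gpu) forces gpu = False.
  (¬cold ∨ gpu) forces cold = False.
  (busy ∨ cold ∨ net) forces net = True.
  If open = True:
    (cold ∨ ¬open ∨ ¬safe) forces safe = False.
    clause (cold ∨ ¬open ∨ safe) is falsified.
  If open = False:
    (cold ∨ open ∨ safe) forces safe = True.
    clause (cold ∨ open ∨ ¬safe) is falsified.
  Every sub-case reaches a contradiction.
Both cases fail, so the formula is unsatisfiable.

The formula is unsatisfiable.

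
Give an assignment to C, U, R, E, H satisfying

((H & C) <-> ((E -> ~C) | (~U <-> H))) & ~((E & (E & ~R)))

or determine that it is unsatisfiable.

C: True; U: False; R: True; E: False; H: True

  (H & C) <-> ((E -> ~C) | (~U <-> H)) = True
    H & C = True
    (E -> ~C) | (~U <-> H) = True
      E -> ~C = True
        ~C = False
      ~U <-> H = True
        ~U = True
  ~((E & (E & ~R))) = True
    E & (E & ~R) = False
      E & ~R = False
        ~R = False
Both conjuncts True, so the formula holds.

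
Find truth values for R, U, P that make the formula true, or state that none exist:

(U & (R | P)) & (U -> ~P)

R = True, U = True, P = False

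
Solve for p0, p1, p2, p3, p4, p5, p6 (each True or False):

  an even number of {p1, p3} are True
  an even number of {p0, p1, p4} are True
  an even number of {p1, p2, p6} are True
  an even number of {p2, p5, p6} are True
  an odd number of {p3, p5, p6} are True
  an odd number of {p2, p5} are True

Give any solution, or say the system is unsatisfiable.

p0 = False; p1 = True; p2 = False; p3 = True; p4 = True; p5 = True; p6 = True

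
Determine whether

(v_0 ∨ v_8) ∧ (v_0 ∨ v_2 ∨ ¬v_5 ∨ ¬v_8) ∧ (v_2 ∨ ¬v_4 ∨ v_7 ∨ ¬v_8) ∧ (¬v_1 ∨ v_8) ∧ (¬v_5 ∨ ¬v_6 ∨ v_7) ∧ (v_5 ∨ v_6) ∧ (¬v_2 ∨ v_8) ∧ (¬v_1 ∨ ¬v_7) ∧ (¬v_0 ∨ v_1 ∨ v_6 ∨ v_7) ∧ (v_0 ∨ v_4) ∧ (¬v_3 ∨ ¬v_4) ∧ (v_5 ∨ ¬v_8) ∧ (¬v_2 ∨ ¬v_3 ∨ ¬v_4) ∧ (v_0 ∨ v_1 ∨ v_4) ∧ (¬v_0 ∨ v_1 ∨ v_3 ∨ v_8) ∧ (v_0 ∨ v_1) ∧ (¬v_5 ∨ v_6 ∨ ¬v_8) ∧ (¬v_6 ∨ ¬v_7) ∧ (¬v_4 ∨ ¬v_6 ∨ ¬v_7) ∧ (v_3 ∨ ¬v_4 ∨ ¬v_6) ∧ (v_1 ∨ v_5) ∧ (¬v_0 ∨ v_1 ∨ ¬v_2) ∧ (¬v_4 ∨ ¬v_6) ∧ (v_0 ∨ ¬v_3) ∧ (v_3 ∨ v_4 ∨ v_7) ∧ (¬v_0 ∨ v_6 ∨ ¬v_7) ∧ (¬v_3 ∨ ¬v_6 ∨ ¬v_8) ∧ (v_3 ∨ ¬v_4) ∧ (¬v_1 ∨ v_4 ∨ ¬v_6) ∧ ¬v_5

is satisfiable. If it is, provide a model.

Case v_5 = True:
  Clause (¬v_5) is falsified — contradiction.
Case v_5 = False:
  (v_5 ∨ v_6) forces v_6 = True.
  (v_5 ∨ ¬v_8) forces v_8 = False.
  (v_0 ∨ v_8) forces v_0 = True.
  (¬v_1 ∨ v_8) forces v_1 = False.
  Clause (v_1 ∨ v_5) is falsified — contradiction.
Both cases fail, so the formula is unsatisfiable.

Unsatisfiable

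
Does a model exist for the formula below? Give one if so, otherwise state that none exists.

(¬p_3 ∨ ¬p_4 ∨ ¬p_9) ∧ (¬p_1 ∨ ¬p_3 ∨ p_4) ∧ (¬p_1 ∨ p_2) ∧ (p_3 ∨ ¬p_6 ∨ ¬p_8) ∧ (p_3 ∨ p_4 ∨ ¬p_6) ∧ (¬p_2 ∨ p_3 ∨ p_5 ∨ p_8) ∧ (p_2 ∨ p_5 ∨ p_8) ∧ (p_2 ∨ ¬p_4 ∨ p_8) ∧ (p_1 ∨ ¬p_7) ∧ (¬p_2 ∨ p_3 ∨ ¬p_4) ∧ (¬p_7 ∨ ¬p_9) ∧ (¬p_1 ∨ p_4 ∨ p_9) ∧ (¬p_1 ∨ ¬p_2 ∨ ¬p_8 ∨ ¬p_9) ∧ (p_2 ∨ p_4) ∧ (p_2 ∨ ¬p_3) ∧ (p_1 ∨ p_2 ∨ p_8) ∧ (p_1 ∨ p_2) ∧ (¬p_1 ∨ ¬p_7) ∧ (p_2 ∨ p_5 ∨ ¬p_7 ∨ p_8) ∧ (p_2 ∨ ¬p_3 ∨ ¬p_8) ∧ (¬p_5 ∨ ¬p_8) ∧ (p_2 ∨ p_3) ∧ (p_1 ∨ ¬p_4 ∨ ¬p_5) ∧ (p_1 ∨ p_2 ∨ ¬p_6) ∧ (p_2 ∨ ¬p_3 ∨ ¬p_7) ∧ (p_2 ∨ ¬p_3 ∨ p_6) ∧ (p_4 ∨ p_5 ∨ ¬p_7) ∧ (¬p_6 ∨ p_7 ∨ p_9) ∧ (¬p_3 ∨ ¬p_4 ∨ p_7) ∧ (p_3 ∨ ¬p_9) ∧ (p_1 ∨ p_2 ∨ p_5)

p_1=F, p_2=T, p_3=T, p_4=F, p_5=F, p_6=F, p_7=F, p_8=T, p_9=T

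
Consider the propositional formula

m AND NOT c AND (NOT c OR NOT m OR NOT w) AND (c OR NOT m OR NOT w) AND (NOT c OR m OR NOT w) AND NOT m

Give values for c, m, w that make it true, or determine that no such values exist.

Case m = True:
  Clause (NOT m) is falsified — contradiction.
Case m = False:
  Clause (m) is falsified — contradiction.
Both cases fail, so the formula is unsatisfiable.

Unsatisfiable — no assignment works.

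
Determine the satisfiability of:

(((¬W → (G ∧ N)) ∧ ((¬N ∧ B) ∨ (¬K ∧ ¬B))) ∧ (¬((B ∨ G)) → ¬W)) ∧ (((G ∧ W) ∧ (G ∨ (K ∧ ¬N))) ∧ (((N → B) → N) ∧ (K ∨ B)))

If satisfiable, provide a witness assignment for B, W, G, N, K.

UNSATISFIABLE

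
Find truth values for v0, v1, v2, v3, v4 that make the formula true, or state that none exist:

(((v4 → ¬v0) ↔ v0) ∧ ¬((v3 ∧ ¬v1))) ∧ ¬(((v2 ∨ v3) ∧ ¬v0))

v0 = True, v1 = True, v2 = True, v3 = True, v4 = False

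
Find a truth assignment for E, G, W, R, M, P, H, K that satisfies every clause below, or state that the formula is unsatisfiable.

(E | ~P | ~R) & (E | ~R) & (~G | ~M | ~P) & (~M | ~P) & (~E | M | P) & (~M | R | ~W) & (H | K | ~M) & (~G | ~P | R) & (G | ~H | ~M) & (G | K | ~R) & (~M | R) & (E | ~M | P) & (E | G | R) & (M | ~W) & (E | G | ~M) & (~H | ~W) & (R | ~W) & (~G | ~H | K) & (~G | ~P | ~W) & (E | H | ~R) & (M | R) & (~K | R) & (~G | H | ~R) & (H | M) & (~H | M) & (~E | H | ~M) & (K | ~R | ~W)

E: True; G: True; W: False; R: True; M: True; P: False; H: True; K: True

Try E = False:
  (E | ~R) forces R = False.
  (~M | R) forces M = False.
  clause (M | R) is falsified — backtrack.
So E = True.
Set G = True.
Set W = False.
Try R = False:
  (~G | ~P | R) forces P = False.
  (~E | M | P) forces M = True.
  clause (~M | R) is falsified — backtrack.
So R = True.
  then (~G | H | ~R) forces H = True.
  then (~H | M) forces M = True.
  then (~G | ~M | ~P) forces P = False.
  then (~G | ~H | K) forces K = True.
All clauses satisfied.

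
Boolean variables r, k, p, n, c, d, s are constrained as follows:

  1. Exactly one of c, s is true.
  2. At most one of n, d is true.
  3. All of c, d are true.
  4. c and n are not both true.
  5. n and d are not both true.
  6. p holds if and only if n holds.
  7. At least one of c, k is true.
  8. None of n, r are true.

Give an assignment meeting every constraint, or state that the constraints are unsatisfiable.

r=F, k=F, p=F, n=F, c=T, d=T, s=F

  (1) {c, s}: 1 true — exactly one ✓
  (2) {n, d}: 1 true — at most one ✓
  (3) {c, d}: all 2 true ✓
  (4) c=T, n=F — not both ✓
  (5) n=F, d=T — not both ✓
  (6) p=F, n=F — same ✓
  (7) {c, k}: 1 true — at least one ✓
  (8) {n, r}: 0 true — none ✓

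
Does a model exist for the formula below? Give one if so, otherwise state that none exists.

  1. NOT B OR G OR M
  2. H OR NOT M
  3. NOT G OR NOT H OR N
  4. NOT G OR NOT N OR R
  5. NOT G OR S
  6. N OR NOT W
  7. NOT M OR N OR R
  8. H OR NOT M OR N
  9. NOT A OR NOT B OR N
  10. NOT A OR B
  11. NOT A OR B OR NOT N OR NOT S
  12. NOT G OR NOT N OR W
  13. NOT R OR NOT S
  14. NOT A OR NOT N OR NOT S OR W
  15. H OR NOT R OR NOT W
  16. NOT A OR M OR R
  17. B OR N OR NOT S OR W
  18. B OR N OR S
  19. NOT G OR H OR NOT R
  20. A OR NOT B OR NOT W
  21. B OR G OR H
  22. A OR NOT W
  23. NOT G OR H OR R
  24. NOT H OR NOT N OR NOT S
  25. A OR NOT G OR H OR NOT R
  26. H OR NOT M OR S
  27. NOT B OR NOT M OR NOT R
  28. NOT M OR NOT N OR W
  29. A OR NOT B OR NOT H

A = True, R = False, B = True, S = False, W = True, H = True, G = False, M = True, N = True

Set A = True.
  then (NOT A OR B) forces B = True.
  then (NOT A OR NOT B OR N) forces N = True.
Set R = False.
  then (NOT G OR NOT N OR R) forces G = False.
  then (NOT A OR M OR R) forces M = True.
  then (NOT M OR NOT N OR W) forces W = True.
  then (H OR NOT M) forces H = True.
  then (NOT H OR NOT N OR NOT S) forces S = False.
All clauses satisfied.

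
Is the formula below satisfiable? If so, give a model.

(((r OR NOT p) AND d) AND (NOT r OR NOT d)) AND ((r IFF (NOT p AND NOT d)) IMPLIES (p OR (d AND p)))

UNSATISFIABLE

Case d = True: the formula simplifies to ((r OR NOT p) AND NOT r) AND (NOT r IMPLIES (p OR p)).
  r = True: the conjunct NOT r is False.
  r = False: simplifies to NOT p AND (p OR p).
    p = True: the conjunct NOT p is False.
    p = False: the conjunct p OR p becomes False OR False = False.
Case d = False: the conjunct d is False.
Both cases fail — unsatisfiable.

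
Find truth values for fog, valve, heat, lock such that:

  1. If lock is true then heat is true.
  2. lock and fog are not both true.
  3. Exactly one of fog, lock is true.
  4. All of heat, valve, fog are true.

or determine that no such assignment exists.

fog = True, valve = True, heat = True, lock = False

  (1) lock=F ⇒ heat: vacuous ✓
  (2) lock=F, fog=T — not both ✓
  (3) {fog, lock}: 1 true — exactly one ✓
  (4) {heat, valve, fog}: all 3 true ✓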